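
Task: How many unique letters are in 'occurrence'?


Unique letters in 'occurrence': {c, e, n, o, r, u} = 6 distinct letters.

6


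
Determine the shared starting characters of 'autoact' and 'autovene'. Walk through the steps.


Compare from the start: 4 characters match: 'auto'. Mismatch at position 5: 'a' vs 'v'.

auto


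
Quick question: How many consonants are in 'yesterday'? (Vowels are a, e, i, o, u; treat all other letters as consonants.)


Consonants in 'yesterday': y, s, t, r, d, y = 6 consonants.

6


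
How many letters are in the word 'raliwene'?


Spell out 'raliwene' and number each letter: r(1), a(2), l(3), i(4), w(5), e(6), n(7), e(8). Total: 8 letters.

8


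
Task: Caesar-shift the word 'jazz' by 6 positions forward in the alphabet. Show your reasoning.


Shift each letter by 6: j -> p, a -> g, z -> f, z -> f. Result: 'pgff'.

pgff


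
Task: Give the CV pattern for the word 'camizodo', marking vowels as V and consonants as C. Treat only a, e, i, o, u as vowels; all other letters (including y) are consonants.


Letter mapping: c = C, a = V, m = C, i = V, z = C, o = V, d = C, o = V.

CVCVCVCV


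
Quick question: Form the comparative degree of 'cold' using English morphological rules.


Apply comparative formation (add -er): 'cold' -> 'colder'.

colder


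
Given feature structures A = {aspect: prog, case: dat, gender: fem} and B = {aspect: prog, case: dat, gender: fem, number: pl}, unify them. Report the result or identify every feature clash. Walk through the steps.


Compare features:
aspect: A=prog vs B=prog -> unified: prog
case: A=dat vs B=dat -> unified: dat
gender: A=fem vs B=fem -> unified: fem
number: A=_ vs B=pl -> unified: pl
No clashes found.

Unified: {aspect: prog, case: dat, gender: fem, number: pl}


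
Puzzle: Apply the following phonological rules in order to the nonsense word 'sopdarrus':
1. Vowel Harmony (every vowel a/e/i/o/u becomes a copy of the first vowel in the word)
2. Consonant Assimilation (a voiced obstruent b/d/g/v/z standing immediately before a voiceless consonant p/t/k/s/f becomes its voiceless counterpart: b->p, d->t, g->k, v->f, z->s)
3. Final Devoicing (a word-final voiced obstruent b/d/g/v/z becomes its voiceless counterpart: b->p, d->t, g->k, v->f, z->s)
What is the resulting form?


Starting form: 'sopdarrus'
Rule 1: Vowel Harmony: all vowels become 'o' (matching first vowel). 'sopdarrus' -> 'sopdorros'
Rule 2: Consonant Assimilation: no voiced obstruent (b/d/g/v/z) stands immediately before a voiceless consonant (p/t/k/s/f). No change.
Rule 3: Final Devoicing: final consonant 's' is not one of the voiced obstruents b/d/g/v/z. No change.
Final form: 'sopdorros'

sopdorros


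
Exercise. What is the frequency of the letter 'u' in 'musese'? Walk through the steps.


Letter 'u' in 'musese': found at position(s) 2 = 1 occurrence(s).

1


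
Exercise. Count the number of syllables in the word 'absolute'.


Break 'absolute' into syllables: ab-so-lute -> ab | so | lute = 3 syllables

3 syllables


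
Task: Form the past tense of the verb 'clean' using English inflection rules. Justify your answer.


Apply rule: Add -ed. 'clean' becomes 'cleaned'.

cleaned


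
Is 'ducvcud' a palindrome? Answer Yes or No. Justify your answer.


Forward: 'ducvcud'
Reversed: 'ducvcud'
They are identical.

Yes


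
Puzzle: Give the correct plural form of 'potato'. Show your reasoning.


Apply rule: Add -es (consonant + o). 'potato' becomes 'potatoes'.

potatoes


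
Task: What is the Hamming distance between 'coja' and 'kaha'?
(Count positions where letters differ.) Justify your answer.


Alignment:
Position 1: 'c' vs 'k' = DIFFER
Position 2: 'o' vs 'a' = DIFFER
Position 3: 'j' vs 'h' = DIFFER
Position 4: 'a' vs 'a' = match
Total differences: 3

3


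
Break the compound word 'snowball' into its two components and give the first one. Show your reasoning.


Split 'snowball' into 'snow' + 'ball'. The first part is 'snow'.

snow


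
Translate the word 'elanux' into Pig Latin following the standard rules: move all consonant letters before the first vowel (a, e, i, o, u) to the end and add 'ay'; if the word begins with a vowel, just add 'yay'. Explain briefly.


'elanux' starts with a vowel, so add 'yay': 'elanuxyay'.

elanuxyay


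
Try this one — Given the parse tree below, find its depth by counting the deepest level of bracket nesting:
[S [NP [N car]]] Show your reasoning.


Count bracket nesting levels:
'[' at pos 0: depth = 1
'[' at pos 3: depth = 2
'[' at pos 7: depth = 3
Maximum depth reached: 3

3


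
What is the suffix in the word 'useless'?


The word 'useless' = 'use' (root) + '-less' (suffix). The suffix is '-less'.

less


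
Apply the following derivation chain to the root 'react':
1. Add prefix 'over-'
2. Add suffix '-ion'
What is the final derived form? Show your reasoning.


Step 1: Add prefix 'over-' to 'react' = 'overreact'
Step 2: Add suffix '-ion' to 'overreact' = 'overreaction'

overreaction


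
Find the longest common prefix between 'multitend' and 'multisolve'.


Compare from the start: 5 characters match: 'multi'. Mismatch at position 6: 't' vs 's'.

multi


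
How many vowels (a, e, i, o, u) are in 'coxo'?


Vowels in 'coxo': o, o = 2 vowels.

2


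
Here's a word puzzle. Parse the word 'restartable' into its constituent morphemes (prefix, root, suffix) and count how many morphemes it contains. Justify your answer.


Step 1: Identify prefix: 're' (meaning: again)
Step 2: Identify root: 'start'
Step 3: Identify suffix(es): 'able'
Decomposition: re- (prefix: again) + start (root) + -able (suffix: capable of)
Total morphemes: 3

3 morphemes (re- (prefix: again) + start (root) + -able (suffix: capable of))


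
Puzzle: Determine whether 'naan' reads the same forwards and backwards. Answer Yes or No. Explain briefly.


Forward: 'naan'
Reversed: 'naan'
They are identical.

Yes


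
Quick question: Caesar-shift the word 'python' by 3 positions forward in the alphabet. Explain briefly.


Shift each letter by 3: p -> s, y -> b, t -> w, h -> k, o -> r, n -> q. Result: 'sbwkrq'.

sbwkrq


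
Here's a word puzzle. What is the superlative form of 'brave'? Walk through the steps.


Apply superlative formation (ends in e: add -st): 'brave' -> 'bravest'.

bravest


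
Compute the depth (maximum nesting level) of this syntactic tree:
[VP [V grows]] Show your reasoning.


Count bracket nesting levels:
'[' at pos 0: depth = 1
'[' at pos 4: depth = 2
Maximum depth reached: 2

2


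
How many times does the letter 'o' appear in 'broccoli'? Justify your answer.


Letter 'o' in 'broccoli': found at position(s) 3, 6 = 2 occurrence(s).

2


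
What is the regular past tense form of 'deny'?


Apply rule: Change -y to -ied. 'deny' becomes 'denied'.

denied


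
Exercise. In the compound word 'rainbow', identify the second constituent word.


Split 'rainbow' into 'rain' + 'bow'. The second part is 'bow'.

bow


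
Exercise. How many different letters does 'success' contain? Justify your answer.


Unique letters in 'success': {c, e, s, u} = 4 distinct letters.

4


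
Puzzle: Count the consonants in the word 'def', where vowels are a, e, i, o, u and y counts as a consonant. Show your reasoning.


Consonants in 'def': d, f = 2 consonants.

2


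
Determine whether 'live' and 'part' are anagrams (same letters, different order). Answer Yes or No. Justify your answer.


Sorted letters of 'live': 'eilv'
Sorted letters of 'part': 'aprt'
They do not match.

No


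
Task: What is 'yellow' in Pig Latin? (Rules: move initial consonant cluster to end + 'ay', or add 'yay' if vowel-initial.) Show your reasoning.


'yellow': move consonant cluster 'y' to end and add 'ay': 'ellowyay'.

ellowyay


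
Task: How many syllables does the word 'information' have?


Break 'information' into syllables: in-for-ma-tion -> in | for | ma | tion = 4 syllables

4 syllables


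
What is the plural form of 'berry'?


Apply rule: Change -y to -ies (consonant + y). 'berry' becomes 'berries'.

berries


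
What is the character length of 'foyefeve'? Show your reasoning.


Spell out 'foyefeve' and number each letter: f(1), o(2), y(3), e(4), f(5), e(6), v(7), e(8). Total: 8 letters.

8


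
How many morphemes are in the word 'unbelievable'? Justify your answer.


Decomposition: un- (prefix) + believe (root) + -able (suffix) = 3 morpheme(s)

3 morphemes


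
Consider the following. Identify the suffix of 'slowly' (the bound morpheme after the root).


The word 'slowly' = 'slow' (root) + '-ly' (suffix). The suffix is '-ly'.

ly


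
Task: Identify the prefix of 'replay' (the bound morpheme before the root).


The word 'replay' = 're' (prefix) + 'play' (root). The prefix is 're'.

re


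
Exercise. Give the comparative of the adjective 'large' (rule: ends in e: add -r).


Apply comparative formation (ends in e: add -r): 'large' -> 'larger'.

larger


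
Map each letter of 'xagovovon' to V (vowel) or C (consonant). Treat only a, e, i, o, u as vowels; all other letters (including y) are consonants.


Letter mapping: x = C, a = V, g = C, o = V, v = C, o = V, v = C, o = V, n = C.

CVCVCVCVC


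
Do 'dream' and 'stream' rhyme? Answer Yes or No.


Rime (stressed vowel + following sounds) of 'dream': -eam = /iːm/
Rime of 'stream': -eam = /iːm/
/iːm/ and /iːm/ are the same ending sound, so the words rhyme.

Yes


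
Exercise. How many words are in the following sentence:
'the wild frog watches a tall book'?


Split into words: the | wild | frog | watches | a | tall | book = 7 words.

7


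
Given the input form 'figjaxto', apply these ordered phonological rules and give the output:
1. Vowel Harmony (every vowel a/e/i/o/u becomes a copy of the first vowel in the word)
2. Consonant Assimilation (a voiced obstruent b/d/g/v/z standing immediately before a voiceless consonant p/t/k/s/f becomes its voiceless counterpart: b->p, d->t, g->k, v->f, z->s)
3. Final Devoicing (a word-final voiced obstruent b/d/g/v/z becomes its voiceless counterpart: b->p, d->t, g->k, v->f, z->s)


Starting form: 'figjaxto'
Rule 1: Vowel Harmony: all vowels become 'i' (matching first vowel). 'figjaxto' -> 'figjixti'
Rule 2: Consonant Assimilation: no voiced obstruent (b/d/g/v/z) stands immediately before a voiceless consonant (p/t/k/s/f). No change.
Rule 3: Final Devoicing: the word ends in the vowel 'i', not a consonant. No change.
Final form: 'figjixti'

figjixti


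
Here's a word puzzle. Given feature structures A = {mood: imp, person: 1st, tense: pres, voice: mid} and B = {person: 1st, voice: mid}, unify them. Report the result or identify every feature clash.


Compare features:
mood: A=imp vs B=_ -> unified: imp
person: A=1st vs B=1st -> unified: 1st
tense: A=pres vs B=_ -> unified: pres
voice: A=mid vs B=mid -> unified: mid
No clashes found.

Unified: {mood: imp, person: 1st, tense: pres, voice: mid}


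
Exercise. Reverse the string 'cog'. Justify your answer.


Reverse 'cog' character by character: 'goc'.

goc


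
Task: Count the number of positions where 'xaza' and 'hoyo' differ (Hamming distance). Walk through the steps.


Alignment:
Position 1: 'x' vs 'h' = DIFFER
Position 2: 'a' vs 'o' = DIFFER
Position 3: 'z' vs 'y' = DIFFER
Position 4: 'a' vs 'o' = DIFFER
Total differences: 4

4


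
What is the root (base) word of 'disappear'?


Remove prefix 'dis' from 'disappear' to get root 'appear'.

appear


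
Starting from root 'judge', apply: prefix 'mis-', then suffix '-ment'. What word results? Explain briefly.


Step 1: Add prefix 'mis-' to 'judge' = 'misjudge'
Step 2: Add suffix '-ment' to 'misjudge' = 'misjudgment'

misjudgment


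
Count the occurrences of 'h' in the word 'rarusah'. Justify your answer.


Letter 'h' in 'rarusah': found at position(s) 7 = 1 occurrence(s).

1


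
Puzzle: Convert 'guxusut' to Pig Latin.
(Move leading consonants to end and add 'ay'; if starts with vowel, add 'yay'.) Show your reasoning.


'guxusut': move consonant cluster 'g' to end and add 'ay': 'uxusutgay'.

uxusutgay


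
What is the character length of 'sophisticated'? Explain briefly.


Spell out 'sophisticated' and number each letter: s(1), o(2), p(3), h(4), i(5), s(6), t(7), i(8), c(9), a(10), t(11), e(12), d(13). Total: 13 letters.

13


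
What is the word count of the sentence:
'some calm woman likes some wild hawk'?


Split into words: some | calm | woman | likes | some | wild | hawk = 7 words.

7


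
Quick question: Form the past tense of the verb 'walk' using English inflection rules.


Apply rule: Add -ed. 'walk' becomes 'walked'.

walked


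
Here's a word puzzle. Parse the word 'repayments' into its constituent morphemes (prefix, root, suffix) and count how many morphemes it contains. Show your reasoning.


Step 1: Identify prefix: 're' (meaning: again)
Step 2: Identify root: 'pay'
Step 3: Identify suffix(es): 'ment, s'
Decomposition: re- (prefix: again) + pay (root) + -ment (suffix: action/result) + -s (plural)
Total morphemes: 4

4 morphemes (re- (prefix: again) + pay (root) + -ment (suffix: action/result) + -s (plural))


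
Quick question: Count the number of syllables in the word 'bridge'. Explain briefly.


Break 'bridge' into syllables: bridge -> bridge = 1 syllable

1 syllable


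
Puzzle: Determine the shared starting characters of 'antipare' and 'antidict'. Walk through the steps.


Compare from the start: 4 characters match: 'anti'. Mismatch at position 5: 'p' vs 'd'.

anti


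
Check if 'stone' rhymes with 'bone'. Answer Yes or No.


Rime (stressed vowel + following sounds) of 'stone': -one = /oʊn/
Rime of 'bone': -one = /oʊn/
/oʊn/ and /oʊn/ are the same ending sound, so the words rhyme.

Yes


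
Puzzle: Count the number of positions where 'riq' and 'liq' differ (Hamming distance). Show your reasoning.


Alignment:
Position 1: 'r' vs 'l' = DIFFER
Position 2: 'i' vs 'i' = match
Position 3: 'q' vs 'q' = match
Total differences: 1

1


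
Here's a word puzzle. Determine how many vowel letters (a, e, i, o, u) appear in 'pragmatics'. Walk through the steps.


Vowels in 'pragmatics': a, a, i = 3 vowels.

3


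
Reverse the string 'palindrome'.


Reverse 'palindrome' character by character: 'emordnilap'.

emordnilap


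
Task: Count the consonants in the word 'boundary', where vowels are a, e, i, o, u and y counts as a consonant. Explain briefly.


Consonants in 'boundary': b, n, d, r, y = 5 consonants.

5


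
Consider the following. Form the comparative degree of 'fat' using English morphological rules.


Apply comparative formation (double final consonant, add -er): 'fat' -> 'fatter'.

fatter


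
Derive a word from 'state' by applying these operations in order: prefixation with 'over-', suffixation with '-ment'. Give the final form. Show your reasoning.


Step 1: Add prefix 'over-' to 'state' = 'overstate'
Step 2: Add suffix '-ment' to 'overstate' = 'overstatement'

overstatement


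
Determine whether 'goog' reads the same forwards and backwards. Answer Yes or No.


Forward: 'goog'
Reversed: 'goog'
They are identical.

Yes


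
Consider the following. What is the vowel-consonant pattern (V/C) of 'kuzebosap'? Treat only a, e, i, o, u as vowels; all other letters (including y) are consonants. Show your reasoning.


Letter mapping: k = C, u = V, z = C, e = V, b = C, o = V, s = C, a = V, p = C.

CVCVCVCVC


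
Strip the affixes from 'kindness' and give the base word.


Remove suffix '-ness' from 'kindness' to get root 'kind'.

kind


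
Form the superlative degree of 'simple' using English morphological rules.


Apply superlative formation (ends in e: add -st): 'simple' -> 'simplest'.

simplest


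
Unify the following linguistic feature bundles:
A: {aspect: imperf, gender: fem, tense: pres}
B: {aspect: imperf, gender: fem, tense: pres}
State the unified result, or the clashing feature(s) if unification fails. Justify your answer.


Compare features:
aspect: A=imperf vs B=imperf -> unified: imperf
gender: A=fem vs B=fem -> unified: fem
tense: A=pres vs B=pres -> unified: pres
No clashes found.

Unified: {aspect: imperf, gender: fem, tense: pres}


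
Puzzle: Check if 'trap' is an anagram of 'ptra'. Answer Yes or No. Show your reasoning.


Sorted letters of 'trap': 'aprt'
Sorted letters of 'ptra': 'aprt'
They match.

Yes


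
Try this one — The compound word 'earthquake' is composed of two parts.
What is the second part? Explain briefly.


Split 'earthquake' into 'earth' + 'quake'. The second part is 'quake'.

quake


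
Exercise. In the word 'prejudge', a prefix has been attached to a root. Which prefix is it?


The word 'prejudge' = 'pre' (prefix) + 'judge' (root). The prefix is 'pre'.

pre


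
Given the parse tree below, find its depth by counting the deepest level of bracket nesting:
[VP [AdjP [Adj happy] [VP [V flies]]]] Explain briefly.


Count bracket nesting levels:
'[' at pos 0: depth = 1
'[' at pos 4: depth = 2
'[' at pos 10: depth = 3
'[' at pos 22: depth = 3
'[' at pos 26: depth = 4
Maximum depth reached: 4

4


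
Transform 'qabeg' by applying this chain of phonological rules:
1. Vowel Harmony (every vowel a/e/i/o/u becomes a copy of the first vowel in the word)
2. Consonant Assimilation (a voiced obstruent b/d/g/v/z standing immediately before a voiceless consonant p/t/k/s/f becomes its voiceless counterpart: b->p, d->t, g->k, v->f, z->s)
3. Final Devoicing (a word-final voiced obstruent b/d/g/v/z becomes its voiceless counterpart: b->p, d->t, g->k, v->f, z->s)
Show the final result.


Starting form: 'qabeg'
Rule 1: Vowel Harmony: all vowels become 'a' (matching first vowel). 'qabeg' -> 'qabag'
Rule 2: Consonant Assimilation: no voiced obstruent (b/d/g/v/z) stands immediately before a voiceless consonant (p/t/k/s/f). No change.
Rule 3: Final Devoicing: word-final voiced obstruent 'g' becomes voiceless 'k'. 'qabag' -> 'qabak'
Final form: 'qabak'

qabak


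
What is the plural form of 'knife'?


Apply rule: Change -fe to -ves. 'knife' becomes 'knives'.

knives


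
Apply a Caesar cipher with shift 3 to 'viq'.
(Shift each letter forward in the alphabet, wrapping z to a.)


Shift each letter by 3: v -> y, i -> l, q -> t. Result: 'ylt'.

ylt


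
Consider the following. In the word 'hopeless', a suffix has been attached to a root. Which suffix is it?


The word 'hopeless' = 'hope' (root) + '-less' (suffix). The suffix is '-less'.

less


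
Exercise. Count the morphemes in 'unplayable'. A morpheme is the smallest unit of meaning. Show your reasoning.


Decomposition: un- (prefix) + play (root) + -able (suffix) = 3 morpheme(s)

3 morphemes


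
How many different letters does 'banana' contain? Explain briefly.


Unique letters in 'banana': {a, b, n} = 3 distinct letters.

3


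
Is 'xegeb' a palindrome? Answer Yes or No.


Forward: 'xegeb'
Reversed: 'begex'
They differ.

No


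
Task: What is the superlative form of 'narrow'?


Apply superlative formation (add -est): 'narrow' -> 'narrowest'.

narrowest


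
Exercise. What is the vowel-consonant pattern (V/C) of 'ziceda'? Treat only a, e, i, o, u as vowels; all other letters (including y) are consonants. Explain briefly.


Letter mapping: z = C, i = V, c = C, e = V, d = C, a = V.

CVCVCV


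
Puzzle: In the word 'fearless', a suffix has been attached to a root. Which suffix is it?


The word 'fearless' = 'fear' (root) + '-less' (suffix). The suffix is '-less'.

less


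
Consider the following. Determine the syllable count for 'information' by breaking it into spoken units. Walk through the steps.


Break 'information' into syllables: in-for-ma-tion -> in | for | ma | tion = 4 syllables

4 syllables


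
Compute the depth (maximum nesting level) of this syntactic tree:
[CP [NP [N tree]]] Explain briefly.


Count bracket nesting levels:
'[' at pos 0: depth = 1
'[' at pos 4: depth = 2
'[' at pos 8: depth = 3
Maximum depth reached: 3

3


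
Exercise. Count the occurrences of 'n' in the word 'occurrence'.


Letter 'n' in 'occurrence': found at position(s) 8 = 1 occurrence(s).

1


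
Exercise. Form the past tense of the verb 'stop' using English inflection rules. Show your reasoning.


Apply rule: Double final consonant and add -ed. 'stop' becomes 'stopped'.

stopped


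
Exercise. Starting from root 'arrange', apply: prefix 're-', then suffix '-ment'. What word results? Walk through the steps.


Step 1: Add prefix 're-' to 'arrange' = 'rearrange'
Step 2: Add suffix '-ment' to 'rearrange' = 'rearrangement'

rearrangement


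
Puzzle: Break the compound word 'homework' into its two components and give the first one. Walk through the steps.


Split 'homework' into 'home' + 'work'. The first part is 'home'.

home


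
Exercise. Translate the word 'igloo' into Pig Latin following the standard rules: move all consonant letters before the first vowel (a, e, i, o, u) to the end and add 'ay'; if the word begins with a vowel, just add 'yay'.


'igloo' starts with a vowel, so add 'yay': 'iglooyay'.

iglooyay


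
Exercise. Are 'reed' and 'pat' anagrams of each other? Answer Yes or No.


Sorted letters of 'reed': 'deer'
Sorted letters of 'pat': 'apt'
They do not match.

No


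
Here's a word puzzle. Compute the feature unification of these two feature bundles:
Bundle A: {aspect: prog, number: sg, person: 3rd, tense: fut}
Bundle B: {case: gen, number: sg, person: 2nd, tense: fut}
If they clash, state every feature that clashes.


Compare features:
aspect: A=prog vs B=_ -> unified: prog
case: A=_ vs B=gen -> unified: gen
number: A=sg vs B=sg -> unified: sg
person: A=3rd vs B=2nd -> CLASH
tense: A=fut vs B=fut -> unified: fut
Clash detected on feature 'person' (3rd vs 2nd); unification fails.

CLASH on 'person' (3rd vs 2nd)


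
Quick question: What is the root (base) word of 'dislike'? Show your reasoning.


Remove prefix 'dis' from 'dislike' to get root 'like'.

like


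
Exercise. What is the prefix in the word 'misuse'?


The word 'misuse' = 'mis' (prefix) + 'use' (root). The prefix is 'mis'.

mis


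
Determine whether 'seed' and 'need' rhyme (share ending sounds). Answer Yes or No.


Rime (stressed vowel + following sounds) of 'seed': -eed = /iːd/
Rime of 'need': -eed = /iːd/
/iːd/ and /iːd/ are the same ending sound, so the words rhyme.

Yes


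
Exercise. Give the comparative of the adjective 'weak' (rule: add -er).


Apply comparative formation (add -er): 'weak' -> 'weaker'.

weaker


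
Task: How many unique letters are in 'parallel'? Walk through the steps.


Unique letters in 'parallel': {a, e, l, p, r} = 5 distinct letters.

5


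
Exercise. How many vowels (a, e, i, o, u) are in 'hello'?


Vowels in 'hello': e, o = 2 vowels.

2


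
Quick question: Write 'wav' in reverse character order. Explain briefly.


Reverse 'wav' character by character: 'vaw'.

vaw


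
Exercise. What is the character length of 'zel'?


Spell out 'zel' and number each letter: z(1), e(2), l(3). Total: 3 letters.

3


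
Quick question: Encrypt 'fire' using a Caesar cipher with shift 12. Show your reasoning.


Shift each letter by 12: f -> r, i -> u, r -> d, e -> q. Result: 'rudq'.

rudq


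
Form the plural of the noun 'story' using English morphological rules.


Apply rule: Change -y to -ies (consonant + y). 'story' becomes 'stories'.

stories


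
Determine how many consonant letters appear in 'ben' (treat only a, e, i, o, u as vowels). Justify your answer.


Consonants in 'ben': b, n = 2 consonants.

2


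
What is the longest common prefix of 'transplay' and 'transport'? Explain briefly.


Compare from the start: 6 characters match: 'transp'. Mismatch at position 7: 'l' vs 'o'.

transp


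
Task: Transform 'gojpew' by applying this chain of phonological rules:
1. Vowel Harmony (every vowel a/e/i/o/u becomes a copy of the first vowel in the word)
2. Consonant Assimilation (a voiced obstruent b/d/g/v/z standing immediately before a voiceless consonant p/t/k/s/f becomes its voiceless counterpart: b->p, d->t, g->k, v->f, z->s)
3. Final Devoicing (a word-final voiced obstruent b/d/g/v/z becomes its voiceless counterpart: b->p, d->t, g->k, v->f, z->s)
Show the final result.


Starting form: 'gojpew'
Rule 1: Vowel Harmony: all vowels become 'o' (matching first vowel). 'gojpew' -> 'gojpow'
Rule 2: Consonant Assimilation: no voiced obstruent (b/d/g/v/z) stands immediately before a voiceless consonant (p/t/k/s/f). No change.
Rule 3: Final Devoicing: final consonant 'w' is not one of the voiced obstruents b/d/g/v/z. No change.
Final form: 'gojpow'

gojpow


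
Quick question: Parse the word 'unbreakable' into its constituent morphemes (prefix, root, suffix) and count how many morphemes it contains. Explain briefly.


Step 1: Identify prefix: 'un' (meaning: not/reverse)
Step 2: Identify root: 'break'
Step 3: Identify suffix(es): 'able'
Decomposition: un- (prefix: not/reverse) + break (root) + -able (suffix: capable of)
Total morphemes: 3

3 morphemes (un- (prefix: not/reverse) + break (root) + -able (suffix: capable of))


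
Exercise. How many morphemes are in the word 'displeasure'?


Decomposition: dis- (prefix) + please (root) + -ure (suffix) = 3 morpheme(s)

3 morphemes


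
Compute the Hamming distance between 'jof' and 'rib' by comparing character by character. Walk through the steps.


Alignment:
Position 1: 'j' vs 'r' = DIFFER
Position 2: 'o' vs 'i' = DIFFER
Position 3: 'f' vs 'b' = DIFFER
Total differences: 3

3


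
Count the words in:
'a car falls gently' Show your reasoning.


Split into words: a | car | falls | gently = 4 words.

4


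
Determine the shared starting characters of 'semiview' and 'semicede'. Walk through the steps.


Compare from the start: 4 characters match: 'semi'. Mismatch at position 5: 'v' vs 'c'.

semi


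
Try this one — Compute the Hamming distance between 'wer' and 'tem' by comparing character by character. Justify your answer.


Alignment:
Position 1: 'w' vs 't' = DIFFER
Position 2: 'e' vs 'e' = match
Position 3: 'r' vs 'm' = DIFFER
Total differences: 2

2


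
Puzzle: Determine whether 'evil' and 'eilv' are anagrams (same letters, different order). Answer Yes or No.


Sorted letters of 'evil': 'eilv'
Sorted letters of 'eilv': 'eilv'
They match.

Yes


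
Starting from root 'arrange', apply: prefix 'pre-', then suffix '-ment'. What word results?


Step 1: Add prefix 'pre-' to 'arrange' = 'prearrange'
Step 2: Add suffix '-ment' to 'prearrange' = 'prearrangement'

prearrangement


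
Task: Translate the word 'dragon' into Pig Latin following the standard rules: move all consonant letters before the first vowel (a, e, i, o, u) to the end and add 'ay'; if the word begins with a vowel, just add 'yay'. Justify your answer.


'dragon': move consonant cluster 'dr' to end and add 'ay': 'agondray'.

agondray


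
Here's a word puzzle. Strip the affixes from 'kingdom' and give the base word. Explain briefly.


Remove suffix '-dom' from 'kingdom' to get root 'king'.

king


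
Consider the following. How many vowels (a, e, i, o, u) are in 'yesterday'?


Vowels in 'yesterday': e, e, a = 3 vowels.

3


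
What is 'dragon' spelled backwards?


Reverse 'dragon' character by character: 'nogard'.

nogard


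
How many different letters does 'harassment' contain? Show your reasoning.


Unique letters in 'harassment': {a, e, h, m, n, r, s, t} = 8 distinct letters.

8


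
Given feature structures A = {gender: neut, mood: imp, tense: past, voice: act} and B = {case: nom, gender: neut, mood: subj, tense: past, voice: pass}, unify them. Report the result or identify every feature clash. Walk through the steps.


Compare features:
case: A=_ vs B=nom -> unified: nom
gender: A=neut vs B=neut -> unified: neut
mood: A=imp vs B=subj -> CLASH
tense: A=past vs B=past -> unified: past
voice: A=act vs B=pass -> CLASH
Clashes detected on features 'mood' (imp vs subj) and 'voice' (act vs pass); unification fails.

CLASH on 'mood' (imp vs subj) and 'voice' (act vs pass)


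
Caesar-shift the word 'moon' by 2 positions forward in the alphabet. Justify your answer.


Shift each letter by 2: m -> o, o -> q, o -> q, n -> p. Result: 'oqqp'.

oqqp


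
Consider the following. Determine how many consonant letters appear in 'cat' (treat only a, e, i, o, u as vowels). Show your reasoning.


Consonants in 'cat': c, t = 2 consonants.

2


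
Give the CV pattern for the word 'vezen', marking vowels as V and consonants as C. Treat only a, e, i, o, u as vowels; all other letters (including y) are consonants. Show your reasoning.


Letter mapping: v = C, e = V, z = C, e = V, n = C.

CVCVC


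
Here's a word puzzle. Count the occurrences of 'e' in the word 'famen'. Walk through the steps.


Letter 'e' in 'famen': found at position(s) 4 = 1 occurrence(s).

1


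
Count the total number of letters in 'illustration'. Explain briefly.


Spell out 'illustration' and number each letter: i(1), l(2), l(3), u(4), s(5), t(6), r(7), a(8), t(9), i(10), o(11), n(12). Total: 12 letters.

12


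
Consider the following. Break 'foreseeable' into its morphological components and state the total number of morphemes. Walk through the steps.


Step 1: Identify prefix: 'fore' (meaning: before/front)
Step 2: Identify root: 'see'
Step 3: Identify suffix(es): 'able'
Decomposition: fore- (prefix: before/front) + see (root) + -able (suffix: capable of)
Total morphemes: 3

3 morphemes (fore- (prefix: before/front) + see (root) + -able (suffix: capable of))


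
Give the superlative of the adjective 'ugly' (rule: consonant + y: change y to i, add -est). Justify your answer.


Apply superlative formation (consonant + y: change y to i, add -est): 'ugly' -> 'ugliest'.

ugliest


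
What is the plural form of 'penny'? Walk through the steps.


Apply rule: Change -y to -ies (consonant + y). 'penny' becomes 'pennies'.

pennies


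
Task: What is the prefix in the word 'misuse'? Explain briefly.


The word 'misuse' = 'mis' (prefix) + 'use' (root). The prefix is 'mis'.

mis


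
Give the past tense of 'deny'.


Apply rule: Change -y to -ied. 'deny' becomes 'denied'.

denied


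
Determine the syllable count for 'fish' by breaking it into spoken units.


Break 'fish' into syllables: fish -> fish = 1 syllable

1 syllable


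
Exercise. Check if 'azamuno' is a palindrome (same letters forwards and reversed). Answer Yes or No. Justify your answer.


Forward: 'azamuno'
Reversed: 'onumaza'
They differ.

No


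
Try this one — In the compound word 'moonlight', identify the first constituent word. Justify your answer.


Split 'moonlight' into 'moon' + 'light'. The first part is 'moon'.

moon


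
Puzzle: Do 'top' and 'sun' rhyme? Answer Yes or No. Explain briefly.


Rime (stressed vowel + following sounds) of 'top': -op = /ɒp/
Rime of 'sun': -un = /ʌn/
/ɒp/ and /ʌn/ are different ending sounds, so the words do not rhyme.

No


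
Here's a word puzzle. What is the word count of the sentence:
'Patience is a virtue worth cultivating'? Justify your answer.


Split into words: Patience | is | a | virtue | worth | cultivating = 6 words.

6


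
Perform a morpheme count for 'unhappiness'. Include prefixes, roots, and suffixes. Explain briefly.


Decomposition: un- (prefix) + happy (root) + -ness (suffix) = 3 morpheme(s)

3 morphemes


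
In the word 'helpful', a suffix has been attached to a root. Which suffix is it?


The word 'helpful' = 'help' (root) + '-ful' (suffix). The suffix is '-ful'.

ful


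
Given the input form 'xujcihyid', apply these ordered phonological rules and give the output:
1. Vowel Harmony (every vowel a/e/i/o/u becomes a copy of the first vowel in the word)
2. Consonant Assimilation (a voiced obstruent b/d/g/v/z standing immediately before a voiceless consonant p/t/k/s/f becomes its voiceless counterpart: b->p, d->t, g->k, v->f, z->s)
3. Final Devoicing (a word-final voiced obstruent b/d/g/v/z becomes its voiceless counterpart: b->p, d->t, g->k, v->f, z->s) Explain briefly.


Starting form: 'xujcihyid'
Rule 1: Vowel Harmony: all vowels become 'u' (matching first vowel). 'xujcihyid' -> 'xujcuhyud'
Rule 2: Consonant Assimilation: no voiced obstruent (b/d/g/v/z) stands immediately before a voiceless consonant (p/t/k/s/f). No change.
Rule 3: Final Devoicing: word-final voiced obstruent 'd' becomes voiceless 't'. 'xujcuhyud' -> 'xujcuhyut'
Final form: 'xujcuhyut'

xujcuhyut


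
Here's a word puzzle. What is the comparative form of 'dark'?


Apply comparative formation (add -er): 'dark' -> 'darker'.

darker


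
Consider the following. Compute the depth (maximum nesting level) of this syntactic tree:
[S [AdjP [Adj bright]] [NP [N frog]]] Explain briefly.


Count bracket nesting levels:
'[' at pos 0: depth = 1
'[' at pos 3: depth = 2
'[' at pos 9: depth = 3
'[' at pos 23: depth = 2
'[' at pos 27: depth = 3
Maximum depth reached: 3

3


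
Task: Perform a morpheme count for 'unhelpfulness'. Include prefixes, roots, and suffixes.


Decomposition: un- (prefix) + help (root) + -ful (suffix) + -ness (suffix) = 4 morpheme(s)

4 morphemes


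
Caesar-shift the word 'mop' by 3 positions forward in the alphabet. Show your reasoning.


Shift each letter by 3: m -> p, o -> r, p -> s. Result: 'prs'.

prs


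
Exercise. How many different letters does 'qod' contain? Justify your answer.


Unique letters in 'qod': {d, o, q} = 3 distinct letters.

3


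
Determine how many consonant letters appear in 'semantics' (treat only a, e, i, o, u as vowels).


Consonants in 'semantics': s, m, n, t, c, s = 6 consonants.

6


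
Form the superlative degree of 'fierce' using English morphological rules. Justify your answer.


Apply superlative formation (ends in e: add -st): 'fierce' -> 'fiercest'.

fiercest


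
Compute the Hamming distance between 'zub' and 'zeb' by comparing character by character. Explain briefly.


Alignment:
Position 1: 'z' vs 'z' = match
Position 2: 'u' vs 'e' = DIFFER
Position 3: 'b' vs 'b' = match
Total differences: 1

1


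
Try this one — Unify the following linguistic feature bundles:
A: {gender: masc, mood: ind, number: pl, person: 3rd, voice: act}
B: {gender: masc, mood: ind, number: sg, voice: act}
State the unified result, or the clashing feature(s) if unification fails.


Compare features:
gender: A=masc vs B=masc -> unified: masc
mood: A=ind vs B=ind -> unified: ind
number: A=pl vs B=sg -> CLASH
person: A=3rd vs B=_ -> unified: 3rd
voice: A=act vs B=act -> unified: act
Clash detected on feature 'number' (pl vs sg); unification fails.

CLASH on 'number' (pl vs sg)


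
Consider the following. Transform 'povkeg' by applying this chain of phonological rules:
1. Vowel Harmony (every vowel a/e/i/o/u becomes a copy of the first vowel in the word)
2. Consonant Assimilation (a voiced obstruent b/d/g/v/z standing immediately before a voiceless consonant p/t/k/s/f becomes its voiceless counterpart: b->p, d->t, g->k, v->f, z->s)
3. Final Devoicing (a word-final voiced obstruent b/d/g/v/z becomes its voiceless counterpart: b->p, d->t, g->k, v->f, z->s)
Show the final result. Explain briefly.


Starting form: 'povkeg'
Rule 1: Vowel Harmony: all vowels become 'o' (matching first vowel). 'povkeg' -> 'povkog'
Rule 2: Consonant Assimilation: voiced obstruent before voiceless consonant becomes voiceless ('vk' -> 'fk'). 'povkog' -> 'pofkog'
Rule 3: Final Devoicing: word-final voiced obstruent 'g' becomes voiceless 'k'. 'pofkog' -> 'pofkok'
Final form: 'pofkok'

pofkok


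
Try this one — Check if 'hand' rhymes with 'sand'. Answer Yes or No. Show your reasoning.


Rime (stressed vowel + following sounds) of 'hand': -and = /ænd/
Rime of 'sand': -and = /ænd/
/ænd/ and /ænd/ are the same ending sound, so the words rhyme.

Yes


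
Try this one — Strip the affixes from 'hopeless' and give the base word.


Remove suffix '-less' from 'hopeless' to get root 'hope'.

hope


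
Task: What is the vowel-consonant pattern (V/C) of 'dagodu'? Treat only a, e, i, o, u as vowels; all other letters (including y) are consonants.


Letter mapping: d = C, a = V, g = C, o = V, d = C, u = V.

CVCVCV


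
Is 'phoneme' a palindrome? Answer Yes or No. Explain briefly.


Forward: 'phoneme'
Reversed: 'emenohp'
They differ.

No


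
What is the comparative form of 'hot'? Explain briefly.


Apply comparative formation (double final consonant, add -er): 'hot' -> 'hotter'.

hotter


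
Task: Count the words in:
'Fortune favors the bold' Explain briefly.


Split into words: Fortune | favors | the | bold = 4 words.

4


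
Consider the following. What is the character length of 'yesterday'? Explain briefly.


Spell out 'yesterday' and number each letter: y(1), e(2), s(3), t(4), e(5), r(6), d(7), a(8), y(9). Total: 9 letters.

9


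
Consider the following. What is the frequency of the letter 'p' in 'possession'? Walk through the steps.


Letter 'p' in 'possession': found at position(s) 1 = 1 occurrence(s).

1


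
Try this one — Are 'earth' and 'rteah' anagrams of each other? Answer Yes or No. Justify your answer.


Sorted letters of 'earth': 'aehrt'
Sorted letters of 'rteah': 'aehrt'
They match.

Yes


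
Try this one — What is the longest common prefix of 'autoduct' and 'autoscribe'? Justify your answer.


Compare from the start: 4 characters match: 'auto'. Mismatch at position 5: 'd' vs 's'.

auto


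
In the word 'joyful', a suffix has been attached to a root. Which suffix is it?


The word 'joyful' = 'joy' (root) + '-ful' (suffix). The suffix is '-ful'.

ful


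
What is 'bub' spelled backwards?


Reverse 'bub' character by character: 'bub'.

bub


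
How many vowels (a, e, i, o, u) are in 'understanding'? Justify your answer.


Vowels in 'understanding': u, e, a, i = 4 vowels.

4


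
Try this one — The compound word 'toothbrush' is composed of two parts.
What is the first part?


Split 'toothbrush' into 'tooth' + 'brush'. The first part is 'tooth'.

tooth


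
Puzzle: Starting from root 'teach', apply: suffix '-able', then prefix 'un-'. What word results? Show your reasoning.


Step 1: Add suffix '-able' to 'teach' = 'teachable'
Step 2: Add prefix 'un-' to 'teachable' = 'unteachable'

unteachable


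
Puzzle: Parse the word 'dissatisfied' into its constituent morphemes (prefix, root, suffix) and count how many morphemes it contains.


Step 1: Identify prefix: 'dis' (meaning: not/apart)
Step 2: Identify root: 'satisfy'
Step 3: Identify suffix(es): 'ed'
Decomposition: dis- (prefix: not/apart) + satisfy (root) + -ed (suffix: past)
Total morphemes: 3

3 morphemes (dis- (prefix: not/apart) + satisfy (root) + -ed (suffix: past))


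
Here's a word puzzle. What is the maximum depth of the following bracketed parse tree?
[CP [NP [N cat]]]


Count bracket nesting levels:
'[' at pos 0: depth = 1
'[' at pos 4: depth = 2
'[' at pos 8: depth = 3
Maximum depth reached: 3

3


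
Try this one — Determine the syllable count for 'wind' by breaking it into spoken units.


Break 'wind' into syllables: wind -> wind = 1 syllable

1 syllable


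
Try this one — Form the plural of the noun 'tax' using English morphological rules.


Apply rule: Add -es (sibilant/fricative ending). 'tax' becomes 'taxes'.

taxes


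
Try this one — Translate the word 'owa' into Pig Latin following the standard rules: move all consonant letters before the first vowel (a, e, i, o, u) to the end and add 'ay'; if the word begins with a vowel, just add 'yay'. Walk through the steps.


'owa' starts with a vowel, so add 'yay': 'owayay'.

owayay
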